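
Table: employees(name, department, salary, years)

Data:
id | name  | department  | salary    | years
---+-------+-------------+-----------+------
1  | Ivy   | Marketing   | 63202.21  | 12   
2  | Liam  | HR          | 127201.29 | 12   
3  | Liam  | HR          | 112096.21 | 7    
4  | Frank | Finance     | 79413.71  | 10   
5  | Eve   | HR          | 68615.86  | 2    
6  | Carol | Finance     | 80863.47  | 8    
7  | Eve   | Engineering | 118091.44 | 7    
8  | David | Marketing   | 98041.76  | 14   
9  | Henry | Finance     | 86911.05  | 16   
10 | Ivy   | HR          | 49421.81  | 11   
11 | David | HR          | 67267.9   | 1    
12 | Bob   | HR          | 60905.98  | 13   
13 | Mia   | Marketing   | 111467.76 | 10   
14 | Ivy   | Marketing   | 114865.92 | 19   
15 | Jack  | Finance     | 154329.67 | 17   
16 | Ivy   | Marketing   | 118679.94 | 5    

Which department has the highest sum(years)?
SELECT department, SUM(years) as val
FROM employees
GROUP BY department
ORDER BY val DESC
LIMIT 1

Result: Marketing with sum(years) = 60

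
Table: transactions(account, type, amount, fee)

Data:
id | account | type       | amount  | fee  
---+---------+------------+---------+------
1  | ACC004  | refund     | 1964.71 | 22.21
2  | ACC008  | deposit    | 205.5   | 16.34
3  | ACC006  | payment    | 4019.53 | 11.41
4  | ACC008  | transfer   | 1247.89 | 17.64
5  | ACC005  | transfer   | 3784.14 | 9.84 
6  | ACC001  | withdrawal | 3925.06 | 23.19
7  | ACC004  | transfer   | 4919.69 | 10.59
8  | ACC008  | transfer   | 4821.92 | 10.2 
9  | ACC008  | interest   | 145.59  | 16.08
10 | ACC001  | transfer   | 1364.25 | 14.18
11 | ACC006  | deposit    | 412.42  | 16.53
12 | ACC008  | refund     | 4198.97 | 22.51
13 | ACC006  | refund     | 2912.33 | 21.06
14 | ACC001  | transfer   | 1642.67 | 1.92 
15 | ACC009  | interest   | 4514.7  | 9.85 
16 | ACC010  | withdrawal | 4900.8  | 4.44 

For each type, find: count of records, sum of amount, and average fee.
SELECT type,
       COUNT(*) as cnt,
       SUM(amount) as total_amount,
       AVG(fee) as avg_fee
FROM transactions
GROUP BY type

Result:
  deposit: 2 records, 617.92 total amount, 16.44 avg fee
  interest: 2 records, 4660.29 total amount, 12.97 avg fee
  payment: 1 records, 4019.53 total amount, 11.41 avg fee
  refund: 3 records, 9076.01 total amount, 21.93 avg fee
  transfer: 6 records, 17780.56 total amount, 10.73 avg fee
  withdrawal: 2 records, 8825.86 total amount, 13.82 avg fee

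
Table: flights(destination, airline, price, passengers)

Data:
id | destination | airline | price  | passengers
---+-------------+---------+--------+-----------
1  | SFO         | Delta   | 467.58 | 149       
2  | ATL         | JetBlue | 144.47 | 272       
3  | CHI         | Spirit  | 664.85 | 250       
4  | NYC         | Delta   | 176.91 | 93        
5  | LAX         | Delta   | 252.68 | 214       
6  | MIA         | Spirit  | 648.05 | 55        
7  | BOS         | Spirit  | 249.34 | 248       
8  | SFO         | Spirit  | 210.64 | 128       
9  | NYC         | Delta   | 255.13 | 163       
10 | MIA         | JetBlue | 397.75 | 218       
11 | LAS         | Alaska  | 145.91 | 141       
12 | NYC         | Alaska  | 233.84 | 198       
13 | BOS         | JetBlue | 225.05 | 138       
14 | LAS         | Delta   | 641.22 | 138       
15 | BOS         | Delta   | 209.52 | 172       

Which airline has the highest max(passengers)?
SELECT airline, MAX(passengers) as val
FROM flights
GROUP BY airline
ORDER BY val DESC
LIMIT 1

Result: JetBlue with max(passengers) = 272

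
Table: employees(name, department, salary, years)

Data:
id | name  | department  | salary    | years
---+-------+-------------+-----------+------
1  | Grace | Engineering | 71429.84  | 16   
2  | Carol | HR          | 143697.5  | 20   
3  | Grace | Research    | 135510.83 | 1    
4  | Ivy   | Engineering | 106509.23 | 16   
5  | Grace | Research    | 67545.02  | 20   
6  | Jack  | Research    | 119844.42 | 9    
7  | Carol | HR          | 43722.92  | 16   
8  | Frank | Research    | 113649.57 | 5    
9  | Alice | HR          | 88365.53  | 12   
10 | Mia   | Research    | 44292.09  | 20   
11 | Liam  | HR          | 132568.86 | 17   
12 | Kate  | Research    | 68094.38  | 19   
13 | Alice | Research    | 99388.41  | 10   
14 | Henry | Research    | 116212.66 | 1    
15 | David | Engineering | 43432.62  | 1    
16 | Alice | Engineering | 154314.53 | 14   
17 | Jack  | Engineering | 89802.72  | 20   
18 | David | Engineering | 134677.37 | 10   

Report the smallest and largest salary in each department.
SELECT department, MIN(salary), MAX(salary)
FROM employees
GROUP BY department

Result:
  Engineering: min=43432.62, max=154314.53
  HR: min=43722.92, max=143697.50
  Research: min=44292.09, max=135510.83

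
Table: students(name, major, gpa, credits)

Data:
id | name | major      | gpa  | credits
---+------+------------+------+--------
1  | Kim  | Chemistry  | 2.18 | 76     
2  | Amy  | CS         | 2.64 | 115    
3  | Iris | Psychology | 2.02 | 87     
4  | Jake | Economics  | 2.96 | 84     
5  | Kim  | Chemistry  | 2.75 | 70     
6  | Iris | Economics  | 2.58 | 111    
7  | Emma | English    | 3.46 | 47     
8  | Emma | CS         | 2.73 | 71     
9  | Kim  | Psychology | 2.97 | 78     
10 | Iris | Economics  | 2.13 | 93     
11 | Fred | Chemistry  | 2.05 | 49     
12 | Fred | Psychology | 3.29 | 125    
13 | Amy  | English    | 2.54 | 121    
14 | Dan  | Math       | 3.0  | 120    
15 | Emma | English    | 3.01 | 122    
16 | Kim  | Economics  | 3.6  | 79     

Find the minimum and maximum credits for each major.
SELECT major, MIN(credits), MAX(credits)
FROM students
GROUP BY major

Result:
  CS: min=71, max=115
  Chemistry: min=49, max=76
  Economics: min=79, max=111
  English: min=47, max=122
  Math: min=120, max=120
  Psychology: min=78, max=125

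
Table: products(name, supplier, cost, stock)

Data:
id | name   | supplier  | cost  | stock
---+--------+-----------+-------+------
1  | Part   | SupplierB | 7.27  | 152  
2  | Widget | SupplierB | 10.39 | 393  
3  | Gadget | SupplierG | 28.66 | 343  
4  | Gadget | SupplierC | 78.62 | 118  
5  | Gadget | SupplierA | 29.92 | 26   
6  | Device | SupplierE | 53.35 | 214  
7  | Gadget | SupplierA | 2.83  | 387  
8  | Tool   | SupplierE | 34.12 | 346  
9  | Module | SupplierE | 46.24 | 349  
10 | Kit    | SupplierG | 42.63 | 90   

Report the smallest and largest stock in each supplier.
SELECT supplier, MIN(stock), MAX(stock)
FROM products
GROUP BY supplier

Result:
  SupplierA: min=26, max=387
  SupplierB: min=152, max=393
  SupplierC: min=118, max=118
  SupplierE: min=214, max=349
  SupplierG: min=90, max=343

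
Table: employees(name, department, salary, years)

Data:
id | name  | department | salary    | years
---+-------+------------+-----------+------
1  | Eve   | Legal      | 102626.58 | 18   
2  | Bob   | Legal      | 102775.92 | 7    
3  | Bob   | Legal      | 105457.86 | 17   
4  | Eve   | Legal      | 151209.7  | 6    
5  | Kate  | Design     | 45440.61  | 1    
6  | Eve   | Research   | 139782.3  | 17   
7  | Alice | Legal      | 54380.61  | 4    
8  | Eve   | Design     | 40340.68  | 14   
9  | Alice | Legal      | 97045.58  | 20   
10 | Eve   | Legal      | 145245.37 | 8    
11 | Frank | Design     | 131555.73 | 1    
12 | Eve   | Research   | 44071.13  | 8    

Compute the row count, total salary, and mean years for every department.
SELECT department,
       COUNT(*) as cnt,
       SUM(salary) as total_salary,
       AVG(years) as avg_years
FROM employees
GROUP BY department

Result:
  Design: 3 records, 217337.02 total salary, 5.33 avg years
  Legal: 7 records, 758741.62 total salary, 11.43 avg years
  Research: 2 records, 183853.43 total salary, 12.50 avg years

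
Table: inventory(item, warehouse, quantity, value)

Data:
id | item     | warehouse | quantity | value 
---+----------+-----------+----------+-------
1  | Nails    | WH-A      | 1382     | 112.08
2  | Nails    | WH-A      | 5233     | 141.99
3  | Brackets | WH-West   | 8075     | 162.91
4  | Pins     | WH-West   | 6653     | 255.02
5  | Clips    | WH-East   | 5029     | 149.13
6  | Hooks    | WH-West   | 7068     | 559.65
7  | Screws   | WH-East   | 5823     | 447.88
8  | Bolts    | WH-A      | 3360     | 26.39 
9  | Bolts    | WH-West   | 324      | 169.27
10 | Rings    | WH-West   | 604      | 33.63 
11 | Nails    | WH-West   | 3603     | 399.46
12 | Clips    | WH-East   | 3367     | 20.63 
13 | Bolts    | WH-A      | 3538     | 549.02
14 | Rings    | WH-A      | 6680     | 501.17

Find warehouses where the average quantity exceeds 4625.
SELECT warehouse, AVG(quantity)
FROM inventory
GROUP BY warehouse
HAVING AVG(quantity) > 4625

Result:
  WH-East: avg=4739.67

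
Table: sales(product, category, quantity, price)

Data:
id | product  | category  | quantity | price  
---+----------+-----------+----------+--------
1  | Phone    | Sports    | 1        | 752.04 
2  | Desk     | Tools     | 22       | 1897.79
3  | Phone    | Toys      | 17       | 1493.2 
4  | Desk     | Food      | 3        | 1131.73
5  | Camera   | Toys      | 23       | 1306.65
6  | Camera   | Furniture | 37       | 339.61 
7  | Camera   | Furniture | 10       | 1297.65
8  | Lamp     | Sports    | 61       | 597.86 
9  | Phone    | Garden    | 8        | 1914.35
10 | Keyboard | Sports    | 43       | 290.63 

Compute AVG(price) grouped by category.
SELECT category, AVG(price) as result
FROM sales
GROUP BY category

Result:
  Food: 1131.73
  Furniture: 818.63
  Garden: 1914.35
  Sports: 546.84
  Tools: 1897.79
  Toys: 1399.93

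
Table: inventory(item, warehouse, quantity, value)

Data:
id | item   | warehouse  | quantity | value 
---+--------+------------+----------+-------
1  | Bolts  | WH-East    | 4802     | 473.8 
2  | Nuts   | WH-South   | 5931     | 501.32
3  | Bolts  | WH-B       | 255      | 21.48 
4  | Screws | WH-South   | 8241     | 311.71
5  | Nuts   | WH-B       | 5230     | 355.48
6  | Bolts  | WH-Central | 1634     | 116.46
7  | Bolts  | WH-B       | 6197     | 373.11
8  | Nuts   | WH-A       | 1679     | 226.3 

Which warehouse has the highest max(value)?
SELECT warehouse, MAX(value) as val
FROM inventory
GROUP BY warehouse
ORDER BY val DESC
LIMIT 1

Result: WH-South with max(value) = 501.32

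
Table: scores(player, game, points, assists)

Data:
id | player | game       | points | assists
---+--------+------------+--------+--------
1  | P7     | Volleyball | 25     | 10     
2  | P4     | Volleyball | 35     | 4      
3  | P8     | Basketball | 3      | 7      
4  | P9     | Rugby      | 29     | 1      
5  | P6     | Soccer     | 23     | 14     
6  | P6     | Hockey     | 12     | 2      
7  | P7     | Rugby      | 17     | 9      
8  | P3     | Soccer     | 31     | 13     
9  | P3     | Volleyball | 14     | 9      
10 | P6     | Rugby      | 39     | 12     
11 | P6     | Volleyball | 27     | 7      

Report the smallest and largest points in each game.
SELECT game, MIN(points), MAX(points)
FROM scores
GROUP BY game

Result:
  Basketball: min=3, max=3
  Hockey: min=12, max=12
  Rugby: min=17, max=39
  Soccer: min=23, max=31
  Volleyball: min=14, max=35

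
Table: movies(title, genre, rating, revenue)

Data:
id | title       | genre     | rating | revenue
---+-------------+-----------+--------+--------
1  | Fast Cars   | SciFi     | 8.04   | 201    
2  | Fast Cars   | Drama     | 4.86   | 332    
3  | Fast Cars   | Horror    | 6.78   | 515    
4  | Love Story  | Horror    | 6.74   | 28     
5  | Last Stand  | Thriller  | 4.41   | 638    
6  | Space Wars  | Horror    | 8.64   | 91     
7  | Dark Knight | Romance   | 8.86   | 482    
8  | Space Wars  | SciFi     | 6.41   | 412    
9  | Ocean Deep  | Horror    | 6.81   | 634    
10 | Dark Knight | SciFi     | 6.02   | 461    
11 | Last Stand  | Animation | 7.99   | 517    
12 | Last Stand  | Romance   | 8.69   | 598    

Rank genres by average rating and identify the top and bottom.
SELECT genre, AVG(rating)
FROM movies
GROUP BY genre
ORDER BY AVG(rating)

All groups:
  Thriller: 4.41
  Drama: 4.86
  SciFi: 6.82
  Horror: 7.24
  Animation: 7.99
  Romance: 8.78

Highest: Romance (8.78)
Lowest: Thriller (4.41)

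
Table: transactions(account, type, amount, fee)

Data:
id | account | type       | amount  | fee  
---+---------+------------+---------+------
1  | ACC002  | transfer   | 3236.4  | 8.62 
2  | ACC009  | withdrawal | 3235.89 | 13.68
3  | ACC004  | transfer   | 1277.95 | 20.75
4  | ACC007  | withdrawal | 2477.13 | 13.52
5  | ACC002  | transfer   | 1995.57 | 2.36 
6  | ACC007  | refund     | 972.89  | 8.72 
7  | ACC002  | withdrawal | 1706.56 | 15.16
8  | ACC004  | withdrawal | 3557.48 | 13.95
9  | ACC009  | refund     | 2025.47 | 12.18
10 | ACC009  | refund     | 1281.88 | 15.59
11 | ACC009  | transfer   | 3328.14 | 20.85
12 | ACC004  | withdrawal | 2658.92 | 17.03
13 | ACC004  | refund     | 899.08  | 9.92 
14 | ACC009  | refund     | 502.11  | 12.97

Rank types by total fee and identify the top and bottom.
SELECT type, SUM(fee)
FROM transactions
GROUP BY type
ORDER BY SUM(fee)

All groups:
  transfer: 52.58
  refund: 59.38
  withdrawal: 73.34

Highest: withdrawal (73.34)
Lowest: transfer (52.58)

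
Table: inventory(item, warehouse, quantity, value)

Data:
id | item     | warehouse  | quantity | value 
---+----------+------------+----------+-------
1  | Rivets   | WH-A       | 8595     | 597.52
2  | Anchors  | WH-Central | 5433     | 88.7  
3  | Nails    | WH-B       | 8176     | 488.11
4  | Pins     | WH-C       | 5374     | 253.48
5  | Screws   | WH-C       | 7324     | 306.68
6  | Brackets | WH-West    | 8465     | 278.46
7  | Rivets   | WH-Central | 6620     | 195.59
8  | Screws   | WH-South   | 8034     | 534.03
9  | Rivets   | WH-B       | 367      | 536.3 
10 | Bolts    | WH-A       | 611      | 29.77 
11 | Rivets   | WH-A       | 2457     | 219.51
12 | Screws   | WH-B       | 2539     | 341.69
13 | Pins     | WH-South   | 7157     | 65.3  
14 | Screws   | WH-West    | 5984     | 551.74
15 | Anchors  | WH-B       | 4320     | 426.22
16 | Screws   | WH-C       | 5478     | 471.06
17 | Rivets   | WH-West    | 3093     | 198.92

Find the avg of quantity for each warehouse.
SELECT warehouse, AVG(quantity) as result
FROM inventory
GROUP BY warehouse

Result:
  WH-A: 3887.67
  WH-B: 3850.50
  WH-C: 6058.67
  WH-Central: 6026.50
  WH-South: 7595.50
  WH-West: 5847.33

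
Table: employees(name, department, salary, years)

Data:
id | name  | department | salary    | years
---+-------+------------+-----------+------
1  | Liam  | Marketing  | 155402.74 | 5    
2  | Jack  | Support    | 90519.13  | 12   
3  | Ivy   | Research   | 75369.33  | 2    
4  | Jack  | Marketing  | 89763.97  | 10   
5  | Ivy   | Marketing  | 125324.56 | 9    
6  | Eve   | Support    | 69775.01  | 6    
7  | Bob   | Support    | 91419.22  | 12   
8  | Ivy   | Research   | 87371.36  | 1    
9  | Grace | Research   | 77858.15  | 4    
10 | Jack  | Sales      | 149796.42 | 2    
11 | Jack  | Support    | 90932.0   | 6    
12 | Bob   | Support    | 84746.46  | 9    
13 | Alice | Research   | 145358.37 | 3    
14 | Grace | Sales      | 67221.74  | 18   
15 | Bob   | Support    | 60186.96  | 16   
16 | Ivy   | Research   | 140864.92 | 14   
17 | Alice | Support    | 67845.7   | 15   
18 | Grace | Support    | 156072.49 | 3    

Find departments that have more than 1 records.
SELECT department, COUNT(*) as cnt
FROM employees
GROUP BY department
HAVING COUNT(*) > 1

Result:
  Marketing: 3
  Research: 5
  Sales: 2
  Support: 8

Note: HAVING filters groups after aggregation, WHERE filters rows before.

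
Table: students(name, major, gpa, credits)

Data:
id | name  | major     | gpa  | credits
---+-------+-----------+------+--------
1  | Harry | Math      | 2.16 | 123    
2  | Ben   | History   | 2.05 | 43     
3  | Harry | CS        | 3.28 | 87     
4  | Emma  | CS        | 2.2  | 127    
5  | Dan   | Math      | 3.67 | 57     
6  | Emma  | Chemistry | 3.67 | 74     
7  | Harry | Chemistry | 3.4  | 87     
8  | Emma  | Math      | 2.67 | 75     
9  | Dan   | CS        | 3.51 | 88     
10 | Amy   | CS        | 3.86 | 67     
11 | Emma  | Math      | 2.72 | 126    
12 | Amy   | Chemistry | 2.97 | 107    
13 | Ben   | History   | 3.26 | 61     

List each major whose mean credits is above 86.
SELECT major, AVG(credits)
FROM students
GROUP BY major
HAVING AVG(credits) > 86

Result:
  CS: avg=92.25
  Chemistry: avg=89.33
  Math: avg=95.25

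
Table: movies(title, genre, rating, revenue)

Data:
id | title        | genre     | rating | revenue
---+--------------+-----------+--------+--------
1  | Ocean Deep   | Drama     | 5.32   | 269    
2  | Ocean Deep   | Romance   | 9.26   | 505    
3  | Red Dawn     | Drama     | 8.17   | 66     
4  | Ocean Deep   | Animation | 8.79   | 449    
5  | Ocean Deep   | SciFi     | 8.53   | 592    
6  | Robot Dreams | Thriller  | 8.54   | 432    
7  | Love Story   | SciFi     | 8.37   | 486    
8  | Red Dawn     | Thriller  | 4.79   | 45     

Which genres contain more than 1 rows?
SELECT genre, COUNT(*) as cnt
FROM movies
GROUP BY genre
HAVING COUNT(*) > 1

Result:
  Drama: 2
  SciFi: 2
  Thriller: 2

Note: HAVING filters groups after aggregation, WHERE filters rows before.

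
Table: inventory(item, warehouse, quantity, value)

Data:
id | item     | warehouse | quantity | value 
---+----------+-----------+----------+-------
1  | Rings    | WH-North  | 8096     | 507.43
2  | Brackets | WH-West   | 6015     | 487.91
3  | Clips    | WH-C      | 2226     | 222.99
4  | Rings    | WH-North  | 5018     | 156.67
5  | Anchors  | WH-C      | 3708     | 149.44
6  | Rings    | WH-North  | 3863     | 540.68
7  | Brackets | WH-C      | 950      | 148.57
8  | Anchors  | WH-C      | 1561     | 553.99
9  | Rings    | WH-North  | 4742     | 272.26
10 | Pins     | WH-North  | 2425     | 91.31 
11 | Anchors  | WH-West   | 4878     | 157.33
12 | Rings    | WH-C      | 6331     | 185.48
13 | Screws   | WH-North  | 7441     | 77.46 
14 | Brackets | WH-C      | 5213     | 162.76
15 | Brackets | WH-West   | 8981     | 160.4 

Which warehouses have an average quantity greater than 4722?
SELECT warehouse, AVG(quantity)
FROM inventory
GROUP BY warehouse
HAVING AVG(quantity) > 4722

Result:
  WH-North: avg=5264.17
  WH-West: avg=6624.67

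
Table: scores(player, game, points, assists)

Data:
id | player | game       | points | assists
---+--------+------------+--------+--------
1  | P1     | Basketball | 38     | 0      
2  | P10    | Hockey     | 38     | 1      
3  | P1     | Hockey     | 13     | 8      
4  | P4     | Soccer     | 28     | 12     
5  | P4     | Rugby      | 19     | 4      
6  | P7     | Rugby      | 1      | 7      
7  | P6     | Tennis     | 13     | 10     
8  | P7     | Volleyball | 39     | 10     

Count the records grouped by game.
SELECT game, COUNT(*) as count
FROM scores
GROUP BY game

Result:
  Basketball: 1
  Hockey: 2
  Rugby: 2
  Soccer: 1
  Tennis: 1
  Volleyball: 1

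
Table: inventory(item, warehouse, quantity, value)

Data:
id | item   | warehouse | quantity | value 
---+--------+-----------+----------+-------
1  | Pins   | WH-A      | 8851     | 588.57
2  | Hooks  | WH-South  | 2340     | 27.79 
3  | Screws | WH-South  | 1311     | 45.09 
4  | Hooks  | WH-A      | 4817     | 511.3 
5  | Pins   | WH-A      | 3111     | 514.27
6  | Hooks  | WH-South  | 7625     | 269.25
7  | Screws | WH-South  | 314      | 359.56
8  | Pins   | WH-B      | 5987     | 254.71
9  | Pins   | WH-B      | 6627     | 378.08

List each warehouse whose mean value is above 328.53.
SELECT warehouse, AVG(value)
FROM inventory
GROUP BY warehouse
HAVING AVG(value) > 328.53

Result:
  WH-A: avg=538.05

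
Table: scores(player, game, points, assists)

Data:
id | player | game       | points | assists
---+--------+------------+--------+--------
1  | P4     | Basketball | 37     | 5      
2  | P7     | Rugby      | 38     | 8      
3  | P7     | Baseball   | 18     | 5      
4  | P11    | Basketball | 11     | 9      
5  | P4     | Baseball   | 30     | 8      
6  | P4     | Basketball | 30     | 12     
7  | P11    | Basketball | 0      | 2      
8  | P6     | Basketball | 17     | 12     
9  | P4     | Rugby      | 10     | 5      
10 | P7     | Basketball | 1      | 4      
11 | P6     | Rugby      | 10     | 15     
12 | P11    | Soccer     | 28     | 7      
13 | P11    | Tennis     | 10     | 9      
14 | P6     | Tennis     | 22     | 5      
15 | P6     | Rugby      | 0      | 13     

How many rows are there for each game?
SELECT game, COUNT(*) as count
FROM scores
GROUP BY game

Result:
  Baseball: 2
  Basketball: 6
  Rugby: 4
  Soccer: 1
  Tennis: 2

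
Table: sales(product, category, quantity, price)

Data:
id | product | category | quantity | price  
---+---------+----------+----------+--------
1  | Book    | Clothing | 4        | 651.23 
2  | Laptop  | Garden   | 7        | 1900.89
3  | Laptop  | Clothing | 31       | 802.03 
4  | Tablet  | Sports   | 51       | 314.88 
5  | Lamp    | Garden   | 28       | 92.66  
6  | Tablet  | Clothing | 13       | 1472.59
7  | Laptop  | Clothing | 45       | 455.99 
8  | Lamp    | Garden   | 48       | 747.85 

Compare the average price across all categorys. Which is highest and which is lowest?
SELECT category, AVG(price)
FROM sales
GROUP BY category
ORDER BY AVG(price)

All groups:
  Sports: 314.88
  Clothing: 845.46
  Garden: 913.80

Highest: Garden (913.80)
Lowest: Sports (314.88)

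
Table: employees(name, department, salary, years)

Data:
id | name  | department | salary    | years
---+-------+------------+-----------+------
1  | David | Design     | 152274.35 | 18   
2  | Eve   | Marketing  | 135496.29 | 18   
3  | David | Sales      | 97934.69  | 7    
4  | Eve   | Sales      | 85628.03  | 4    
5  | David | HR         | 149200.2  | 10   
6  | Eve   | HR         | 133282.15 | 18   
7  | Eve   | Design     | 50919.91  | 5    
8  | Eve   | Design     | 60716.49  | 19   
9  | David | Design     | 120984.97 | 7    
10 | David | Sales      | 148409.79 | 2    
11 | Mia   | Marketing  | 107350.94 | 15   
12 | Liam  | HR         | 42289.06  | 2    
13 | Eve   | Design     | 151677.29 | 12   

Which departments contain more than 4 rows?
SELECT department, COUNT(*) as cnt
FROM employees
GROUP BY department
HAVING COUNT(*) > 4

Result:
  Design: 5

Note: HAVING filters groups after aggregation, WHERE filters rows before.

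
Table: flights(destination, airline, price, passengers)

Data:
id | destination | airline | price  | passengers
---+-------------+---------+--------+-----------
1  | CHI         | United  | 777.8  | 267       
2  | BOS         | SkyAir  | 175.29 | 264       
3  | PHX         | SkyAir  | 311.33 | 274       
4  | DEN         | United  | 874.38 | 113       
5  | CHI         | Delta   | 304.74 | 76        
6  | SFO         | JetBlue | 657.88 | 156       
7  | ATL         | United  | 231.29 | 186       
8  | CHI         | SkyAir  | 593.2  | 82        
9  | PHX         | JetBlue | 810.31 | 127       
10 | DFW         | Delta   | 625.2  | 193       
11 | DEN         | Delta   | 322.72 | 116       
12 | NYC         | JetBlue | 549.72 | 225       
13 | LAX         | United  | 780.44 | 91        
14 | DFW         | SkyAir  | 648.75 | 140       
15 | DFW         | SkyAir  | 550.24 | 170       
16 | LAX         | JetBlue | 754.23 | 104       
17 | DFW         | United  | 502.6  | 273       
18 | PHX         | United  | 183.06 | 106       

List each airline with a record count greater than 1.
SELECT airline, COUNT(*) as cnt
FROM flights
GROUP BY airline
HAVING COUNT(*) > 1

Result:
  Delta: 3
  JetBlue: 4
  SkyAir: 5
  United: 6

Note: HAVING filters groups after aggregation, WHERE filters rows before.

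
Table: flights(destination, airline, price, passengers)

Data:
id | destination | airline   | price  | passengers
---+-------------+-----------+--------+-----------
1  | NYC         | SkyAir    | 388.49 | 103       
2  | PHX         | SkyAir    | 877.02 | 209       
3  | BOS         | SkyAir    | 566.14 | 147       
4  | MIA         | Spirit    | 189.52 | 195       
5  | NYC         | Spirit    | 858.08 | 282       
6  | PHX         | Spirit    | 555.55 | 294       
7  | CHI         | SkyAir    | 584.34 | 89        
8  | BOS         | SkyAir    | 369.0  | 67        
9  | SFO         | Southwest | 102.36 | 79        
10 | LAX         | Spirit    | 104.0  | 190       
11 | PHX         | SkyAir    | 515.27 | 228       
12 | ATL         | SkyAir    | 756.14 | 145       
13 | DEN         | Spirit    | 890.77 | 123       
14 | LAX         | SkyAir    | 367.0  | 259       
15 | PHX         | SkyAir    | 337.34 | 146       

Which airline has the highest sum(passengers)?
SELECT airline, SUM(passengers) as val
FROM flights
GROUP BY airline
ORDER BY val DESC
LIMIT 1

Result: SkyAir with sum(passengers) = 1393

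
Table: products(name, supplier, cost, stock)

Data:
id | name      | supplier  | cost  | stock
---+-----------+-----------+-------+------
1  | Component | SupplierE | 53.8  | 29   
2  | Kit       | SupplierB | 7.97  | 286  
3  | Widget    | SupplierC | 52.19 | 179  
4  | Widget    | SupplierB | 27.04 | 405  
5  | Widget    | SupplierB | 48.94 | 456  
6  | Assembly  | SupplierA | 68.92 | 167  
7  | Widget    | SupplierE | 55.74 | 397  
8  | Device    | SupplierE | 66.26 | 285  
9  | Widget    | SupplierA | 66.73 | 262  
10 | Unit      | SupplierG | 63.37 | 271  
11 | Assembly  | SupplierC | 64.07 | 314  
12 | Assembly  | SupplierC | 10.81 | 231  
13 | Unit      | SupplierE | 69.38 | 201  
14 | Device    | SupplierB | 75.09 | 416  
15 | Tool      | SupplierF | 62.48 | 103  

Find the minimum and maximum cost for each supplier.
SELECT supplier, MIN(cost), MAX(cost)
FROM products
GROUP BY supplier

Result:
  SupplierA: min=66.73, max=68.92
  SupplierB: min=7.97, max=75.09
  SupplierC: min=10.81, max=64.07
  SupplierE: min=53.80, max=69.38
  SupplierF: min=62.48, max=62.48
  SupplierG: min=63.37, max=63.37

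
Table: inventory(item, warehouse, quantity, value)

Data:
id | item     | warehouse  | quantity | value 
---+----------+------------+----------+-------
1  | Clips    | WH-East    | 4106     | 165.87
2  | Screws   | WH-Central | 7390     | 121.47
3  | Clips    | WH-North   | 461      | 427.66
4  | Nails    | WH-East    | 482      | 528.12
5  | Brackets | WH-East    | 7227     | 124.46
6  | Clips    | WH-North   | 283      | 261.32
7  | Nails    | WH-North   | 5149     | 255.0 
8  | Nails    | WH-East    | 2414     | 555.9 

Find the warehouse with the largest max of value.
SELECT warehouse, MAX(value) as val
FROM inventory
GROUP BY warehouse
ORDER BY val DESC
LIMIT 1

Result: WH-East with max(value) = 555.90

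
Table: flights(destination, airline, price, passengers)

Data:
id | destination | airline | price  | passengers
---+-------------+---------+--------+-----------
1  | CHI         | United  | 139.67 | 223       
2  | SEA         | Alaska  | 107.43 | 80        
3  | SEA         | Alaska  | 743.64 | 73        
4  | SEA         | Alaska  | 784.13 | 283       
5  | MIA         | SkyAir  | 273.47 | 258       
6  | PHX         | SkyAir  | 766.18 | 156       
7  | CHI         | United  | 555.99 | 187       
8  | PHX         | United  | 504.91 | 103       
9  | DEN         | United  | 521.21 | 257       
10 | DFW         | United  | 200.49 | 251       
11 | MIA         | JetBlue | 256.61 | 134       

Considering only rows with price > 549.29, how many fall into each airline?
SELECT airline, COUNT(*)
FROM flights
WHERE price > 549.29
GROUP BY airline

Note: WHERE filters rows before grouping.

Result:
  Alaska: 2
  SkyAir: 1
  United: 1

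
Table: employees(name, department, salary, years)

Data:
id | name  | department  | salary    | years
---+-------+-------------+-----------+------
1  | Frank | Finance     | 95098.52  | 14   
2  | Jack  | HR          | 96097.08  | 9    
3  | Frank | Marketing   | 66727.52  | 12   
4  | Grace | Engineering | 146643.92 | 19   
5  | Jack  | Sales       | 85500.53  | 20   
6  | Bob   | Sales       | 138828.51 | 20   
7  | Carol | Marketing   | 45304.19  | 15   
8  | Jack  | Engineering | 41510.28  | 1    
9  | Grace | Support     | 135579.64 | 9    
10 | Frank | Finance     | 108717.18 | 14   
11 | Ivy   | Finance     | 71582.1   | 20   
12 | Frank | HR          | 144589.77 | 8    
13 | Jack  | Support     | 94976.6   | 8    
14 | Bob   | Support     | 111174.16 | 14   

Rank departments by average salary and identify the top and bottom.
SELECT department, AVG(salary)
FROM employees
GROUP BY department
ORDER BY AVG(salary)

All groups:
  Marketing: 56015.86
  Finance: 91799.27
  Engineering: 94077.10
  Sales: 112164.52
  Support: 113910.13
  HR: 120343.43

Highest: HR (120343.43)
Lowest: Marketing (56015.86)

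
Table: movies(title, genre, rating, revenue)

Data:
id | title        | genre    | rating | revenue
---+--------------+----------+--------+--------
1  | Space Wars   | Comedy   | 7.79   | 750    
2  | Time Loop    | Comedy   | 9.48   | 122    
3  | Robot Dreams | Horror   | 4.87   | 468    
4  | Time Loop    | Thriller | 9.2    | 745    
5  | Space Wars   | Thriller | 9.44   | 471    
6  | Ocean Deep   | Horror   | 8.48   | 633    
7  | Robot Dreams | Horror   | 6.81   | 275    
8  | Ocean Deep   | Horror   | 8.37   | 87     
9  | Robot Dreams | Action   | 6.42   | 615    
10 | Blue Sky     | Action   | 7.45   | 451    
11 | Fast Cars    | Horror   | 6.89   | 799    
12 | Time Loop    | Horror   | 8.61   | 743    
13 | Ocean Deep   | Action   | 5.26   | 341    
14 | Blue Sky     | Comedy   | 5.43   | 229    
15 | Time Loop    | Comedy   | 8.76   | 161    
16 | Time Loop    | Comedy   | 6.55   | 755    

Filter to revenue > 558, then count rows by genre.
SELECT genre, COUNT(*)
FROM movies
WHERE revenue > 558
GROUP BY genre

Note: WHERE filters rows before grouping.

Result:
  Action: 1
  Comedy: 2
  Horror: 3
  Thriller: 1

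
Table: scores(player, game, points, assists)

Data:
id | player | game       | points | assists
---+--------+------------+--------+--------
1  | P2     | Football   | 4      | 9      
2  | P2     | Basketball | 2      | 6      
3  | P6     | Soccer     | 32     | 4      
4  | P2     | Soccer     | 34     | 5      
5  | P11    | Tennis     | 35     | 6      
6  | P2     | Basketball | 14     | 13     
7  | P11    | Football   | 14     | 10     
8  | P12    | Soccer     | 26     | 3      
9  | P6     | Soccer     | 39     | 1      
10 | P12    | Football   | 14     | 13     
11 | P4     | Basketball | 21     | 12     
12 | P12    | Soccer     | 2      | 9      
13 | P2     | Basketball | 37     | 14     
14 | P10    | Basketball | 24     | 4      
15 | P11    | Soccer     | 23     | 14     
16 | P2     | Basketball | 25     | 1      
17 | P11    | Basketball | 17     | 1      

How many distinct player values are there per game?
SELECT game, COUNT(DISTINCT player)
FROM scores
GROUP BY game

Result:
  Basketball: 4 distinct
  Football: 3 distinct
  Soccer: 4 distinct
  Tennis: 1 distinct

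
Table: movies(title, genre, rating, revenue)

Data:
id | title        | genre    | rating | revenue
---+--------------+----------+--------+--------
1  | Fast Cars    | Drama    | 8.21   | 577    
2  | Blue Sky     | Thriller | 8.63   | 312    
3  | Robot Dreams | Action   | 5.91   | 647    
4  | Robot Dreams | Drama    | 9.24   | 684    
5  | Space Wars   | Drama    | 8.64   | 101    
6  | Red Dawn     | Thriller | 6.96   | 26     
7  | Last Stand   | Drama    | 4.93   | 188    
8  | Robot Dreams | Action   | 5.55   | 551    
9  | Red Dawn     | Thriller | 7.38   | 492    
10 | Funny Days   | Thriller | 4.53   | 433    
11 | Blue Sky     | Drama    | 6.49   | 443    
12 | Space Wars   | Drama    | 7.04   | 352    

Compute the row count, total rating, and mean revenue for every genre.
SELECT genre,
       COUNT(*) as cnt,
       SUM(rating) as total_rating,
       AVG(revenue) as avg_revenue
FROM movies
GROUP BY genre

Result:
  Action: 2 records, 11.46 total rating, 599.00 avg revenue
  Drama: 6 records, 44.55 total rating, 390.83 avg revenue
  Thriller: 4 records, 27.50 total rating, 315.75 avg revenue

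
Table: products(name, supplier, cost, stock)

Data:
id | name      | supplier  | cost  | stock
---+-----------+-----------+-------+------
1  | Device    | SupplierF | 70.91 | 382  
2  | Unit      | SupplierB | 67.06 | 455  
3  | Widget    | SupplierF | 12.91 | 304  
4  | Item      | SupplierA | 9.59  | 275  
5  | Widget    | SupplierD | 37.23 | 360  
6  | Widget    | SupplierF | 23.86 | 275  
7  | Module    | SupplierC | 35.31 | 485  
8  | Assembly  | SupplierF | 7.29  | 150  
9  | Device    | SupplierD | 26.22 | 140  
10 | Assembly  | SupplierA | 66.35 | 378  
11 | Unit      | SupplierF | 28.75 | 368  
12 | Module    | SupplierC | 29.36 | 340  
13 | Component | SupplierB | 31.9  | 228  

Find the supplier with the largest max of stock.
SELECT supplier, MAX(stock) as val
FROM products
GROUP BY supplier
ORDER BY val DESC
LIMIT 1

Result: SupplierC with max(stock) = 485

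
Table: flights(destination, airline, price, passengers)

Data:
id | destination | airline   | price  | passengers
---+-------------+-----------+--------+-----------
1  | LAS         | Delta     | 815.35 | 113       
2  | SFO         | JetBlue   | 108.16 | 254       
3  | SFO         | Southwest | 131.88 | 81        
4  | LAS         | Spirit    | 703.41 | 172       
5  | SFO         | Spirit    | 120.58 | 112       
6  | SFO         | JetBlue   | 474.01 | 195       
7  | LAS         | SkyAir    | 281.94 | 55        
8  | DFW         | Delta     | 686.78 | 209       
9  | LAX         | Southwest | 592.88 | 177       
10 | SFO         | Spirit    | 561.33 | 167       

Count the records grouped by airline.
SELECT airline, COUNT(*) as count
FROM flights
GROUP BY airline

Result:
  Delta: 2
  JetBlue: 2
  SkyAir: 1
  Southwest: 2
  Spirit: 3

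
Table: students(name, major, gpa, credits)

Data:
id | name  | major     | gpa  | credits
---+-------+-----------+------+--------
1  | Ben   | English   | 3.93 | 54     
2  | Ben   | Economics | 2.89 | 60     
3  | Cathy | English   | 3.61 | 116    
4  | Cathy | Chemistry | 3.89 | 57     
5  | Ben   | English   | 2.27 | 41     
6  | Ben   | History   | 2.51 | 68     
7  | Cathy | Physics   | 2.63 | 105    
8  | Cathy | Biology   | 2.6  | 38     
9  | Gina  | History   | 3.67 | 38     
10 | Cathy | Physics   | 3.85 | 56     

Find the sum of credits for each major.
SELECT major, SUM(credits) as result
FROM students
GROUP BY major

Result:
  Biology: 38
  Chemistry: 57
  Economics: 60
  English: 211
  History: 106
  Physics: 161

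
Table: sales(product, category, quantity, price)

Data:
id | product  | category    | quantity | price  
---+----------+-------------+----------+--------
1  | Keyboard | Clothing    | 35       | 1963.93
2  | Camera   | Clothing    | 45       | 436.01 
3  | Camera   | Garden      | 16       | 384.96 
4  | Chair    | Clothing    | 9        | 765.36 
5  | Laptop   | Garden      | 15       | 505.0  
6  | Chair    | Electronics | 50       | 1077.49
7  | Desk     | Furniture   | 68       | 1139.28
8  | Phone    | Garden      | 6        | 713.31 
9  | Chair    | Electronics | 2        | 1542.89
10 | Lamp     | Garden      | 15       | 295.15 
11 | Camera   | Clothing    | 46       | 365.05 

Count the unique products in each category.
SELECT category, COUNT(DISTINCT product)
FROM sales
GROUP BY category

Result:
  Clothing: 3 distinct
  Electronics: 1 distinct
  Furniture: 1 distinct
  Garden: 4 distinct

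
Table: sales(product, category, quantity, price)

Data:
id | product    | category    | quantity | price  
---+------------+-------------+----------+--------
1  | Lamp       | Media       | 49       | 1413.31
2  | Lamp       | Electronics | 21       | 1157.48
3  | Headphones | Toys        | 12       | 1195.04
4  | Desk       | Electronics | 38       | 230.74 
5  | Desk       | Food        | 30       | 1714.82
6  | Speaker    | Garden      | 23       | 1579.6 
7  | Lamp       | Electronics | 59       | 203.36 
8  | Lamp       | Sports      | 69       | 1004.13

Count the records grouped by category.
SELECT category, COUNT(*) as count
FROM sales
GROUP BY category

Result:
  Electronics: 3
  Food: 1
  Garden: 1
  Media: 1
  Sports: 1
  Toys: 1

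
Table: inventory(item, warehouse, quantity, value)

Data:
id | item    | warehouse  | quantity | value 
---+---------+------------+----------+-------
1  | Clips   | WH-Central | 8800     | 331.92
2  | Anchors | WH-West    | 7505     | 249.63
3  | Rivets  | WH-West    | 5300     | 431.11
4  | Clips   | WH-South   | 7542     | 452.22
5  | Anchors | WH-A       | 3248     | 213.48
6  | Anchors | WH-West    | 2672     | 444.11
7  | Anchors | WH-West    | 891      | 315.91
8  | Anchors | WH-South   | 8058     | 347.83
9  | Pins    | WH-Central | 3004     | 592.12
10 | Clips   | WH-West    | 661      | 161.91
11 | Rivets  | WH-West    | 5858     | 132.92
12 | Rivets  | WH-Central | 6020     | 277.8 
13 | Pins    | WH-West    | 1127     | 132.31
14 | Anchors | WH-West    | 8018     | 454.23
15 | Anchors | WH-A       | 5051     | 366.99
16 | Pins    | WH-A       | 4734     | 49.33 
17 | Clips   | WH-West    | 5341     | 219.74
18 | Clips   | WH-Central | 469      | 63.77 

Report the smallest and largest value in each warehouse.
SELECT warehouse, MIN(value), MAX(value)
FROM inventory
GROUP BY warehouse

Result:
  WH-A: min=49.33, max=366.99
  WH-Central: min=63.77, max=592.12
  WH-South: min=347.83, max=452.22
  WH-West: min=132.31, max=454.23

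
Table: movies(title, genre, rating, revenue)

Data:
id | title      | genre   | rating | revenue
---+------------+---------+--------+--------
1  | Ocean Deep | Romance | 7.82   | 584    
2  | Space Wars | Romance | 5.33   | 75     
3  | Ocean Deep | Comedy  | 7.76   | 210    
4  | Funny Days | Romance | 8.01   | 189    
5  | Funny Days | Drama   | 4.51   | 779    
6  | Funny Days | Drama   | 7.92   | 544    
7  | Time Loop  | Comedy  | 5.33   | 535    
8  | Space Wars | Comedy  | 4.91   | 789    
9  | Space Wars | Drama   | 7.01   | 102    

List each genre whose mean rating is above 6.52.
SELECT genre, AVG(rating)
FROM movies
GROUP BY genre
HAVING AVG(rating) > 6.52

Result:
  Romance: avg=7.05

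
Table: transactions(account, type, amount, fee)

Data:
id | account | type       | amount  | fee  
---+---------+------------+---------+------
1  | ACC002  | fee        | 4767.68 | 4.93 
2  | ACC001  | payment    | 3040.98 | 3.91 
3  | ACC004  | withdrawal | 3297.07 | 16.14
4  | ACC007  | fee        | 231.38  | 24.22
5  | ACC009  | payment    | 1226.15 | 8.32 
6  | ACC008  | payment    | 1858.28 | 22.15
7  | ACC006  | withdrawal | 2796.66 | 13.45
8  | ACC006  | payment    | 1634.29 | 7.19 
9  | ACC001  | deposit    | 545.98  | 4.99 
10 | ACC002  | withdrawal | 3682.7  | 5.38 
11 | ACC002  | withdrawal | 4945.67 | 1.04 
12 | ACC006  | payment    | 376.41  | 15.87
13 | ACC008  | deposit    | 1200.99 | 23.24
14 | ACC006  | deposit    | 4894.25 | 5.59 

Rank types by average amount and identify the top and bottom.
SELECT type, AVG(amount)
FROM transactions
GROUP BY type
ORDER BY AVG(amount)

All groups:
  payment: 1627.22
  deposit: 2213.74
  fee: 2499.53
  withdrawal: 3680.53

Highest: withdrawal (3680.53)
Lowest: payment (1627.22)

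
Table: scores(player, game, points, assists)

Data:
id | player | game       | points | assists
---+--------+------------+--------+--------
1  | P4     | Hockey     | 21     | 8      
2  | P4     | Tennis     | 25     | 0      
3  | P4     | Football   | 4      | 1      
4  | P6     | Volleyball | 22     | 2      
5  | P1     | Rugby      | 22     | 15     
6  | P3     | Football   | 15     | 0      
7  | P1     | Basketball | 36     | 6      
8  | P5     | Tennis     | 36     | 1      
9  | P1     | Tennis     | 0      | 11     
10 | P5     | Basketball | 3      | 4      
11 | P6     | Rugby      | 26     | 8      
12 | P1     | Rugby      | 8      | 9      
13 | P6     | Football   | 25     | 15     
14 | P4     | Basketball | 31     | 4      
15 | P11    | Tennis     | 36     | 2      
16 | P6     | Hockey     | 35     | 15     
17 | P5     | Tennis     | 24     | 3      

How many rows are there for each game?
SELECT game, COUNT(*) as count
FROM scores
GROUP BY game

Result:
  Basketball: 3
  Football: 3
  Hockey: 2
  Rugby: 3
  Tennis: 5
  Volleyball: 1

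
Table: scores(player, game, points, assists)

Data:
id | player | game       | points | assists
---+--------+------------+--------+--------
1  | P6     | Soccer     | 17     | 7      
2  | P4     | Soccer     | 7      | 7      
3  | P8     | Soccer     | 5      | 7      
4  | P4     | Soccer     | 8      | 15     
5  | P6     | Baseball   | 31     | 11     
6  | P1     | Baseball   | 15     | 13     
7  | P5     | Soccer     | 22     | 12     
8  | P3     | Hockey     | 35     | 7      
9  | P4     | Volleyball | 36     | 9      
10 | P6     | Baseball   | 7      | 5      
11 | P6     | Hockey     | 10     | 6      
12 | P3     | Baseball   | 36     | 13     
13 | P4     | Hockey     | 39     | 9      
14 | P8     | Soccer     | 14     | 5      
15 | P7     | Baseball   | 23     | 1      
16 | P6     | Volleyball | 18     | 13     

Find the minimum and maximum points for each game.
SELECT game, MIN(points), MAX(points)
FROM scores
GROUP BY game

Result:
  Baseball: min=7, max=36
  Hockey: min=10, max=39
  Soccer: min=5, max=22
  Volleyball: min=18, max=36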